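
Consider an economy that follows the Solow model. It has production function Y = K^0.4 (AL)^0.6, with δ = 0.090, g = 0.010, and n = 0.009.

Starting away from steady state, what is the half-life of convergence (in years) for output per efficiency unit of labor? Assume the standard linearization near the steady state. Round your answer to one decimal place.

Near the steady state the convergence rate is λ = (1 − α)(n + g + δ).
λ = (1 − 0.4) × 0.109 = 0.6 × 0.109 = 0.0654
Half-life = ln 2 / λ = 0.6931 / 0.0654 ≈ 10.60 years

t_½ ≈ 10.6 years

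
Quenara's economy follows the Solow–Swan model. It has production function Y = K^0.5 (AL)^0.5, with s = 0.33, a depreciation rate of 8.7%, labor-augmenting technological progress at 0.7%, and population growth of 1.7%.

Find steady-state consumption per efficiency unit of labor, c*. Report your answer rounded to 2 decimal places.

In steady state, investment equals break-even investment: s·k^α = (n + g + δ)·k.
Dividing both sides by k: k^(1−α) = s / (n + g + δ).
k^0.5 = 0.33 / (0.017 + 0.007 + 0.087) = 0.33 / 0.111 = 2.9730
k* = 2.9730^(1/0.5) ≈ 8.8387
y* = (k*)^α = 8.8387^0.5 ≈ 2.9730
c* = (1 − s)·y* = (1 − 0.33) × 2.9730 ≈ 1.9919

c* ≈ 1.99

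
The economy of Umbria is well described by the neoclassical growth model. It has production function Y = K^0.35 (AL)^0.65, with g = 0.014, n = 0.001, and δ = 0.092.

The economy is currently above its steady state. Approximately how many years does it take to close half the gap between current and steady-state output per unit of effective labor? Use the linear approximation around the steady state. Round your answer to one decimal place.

about 10.0 years

Near the steady state the convergence rate is λ = (1 − α)(n + g + δ).
λ = (1 − 0.35) × 0.107 = 0.65 × 0.107 = 0.06955
Half-life = ln 2 / λ = 0.6931 / 0.06955 ≈ 9.97 years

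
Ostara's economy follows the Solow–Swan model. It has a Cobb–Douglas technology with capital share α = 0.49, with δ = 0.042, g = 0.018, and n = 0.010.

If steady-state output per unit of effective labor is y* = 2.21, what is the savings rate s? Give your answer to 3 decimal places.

Steady state requires s·f(k) = (n + g + δ)·k, i.e. s·k^α = (n + g + δ)·k.
Since y* = [s/(n + g + δ)]^(α/(1−α)), we have s/(n + g + δ) = (y*)^((1−α)/α) = 2.21^1.0408 = 2.2827.
Therefore s = 2.2827 × (n + g + δ) = 2.2827 × 0.070 = 0.1598.

s ≈ 0.160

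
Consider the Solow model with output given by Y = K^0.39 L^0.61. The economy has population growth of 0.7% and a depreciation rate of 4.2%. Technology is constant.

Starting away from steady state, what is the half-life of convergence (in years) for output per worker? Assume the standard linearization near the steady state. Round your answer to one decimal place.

about 23.2 years

Near the steady state the convergence rate is λ = (1 − α)(n + δ).
λ = (1 − 0.39) × 0.049 = 0.61 × 0.049 = 0.02989
Half-life = ln 2 / λ = 0.6931 / 0.02989 ≈ 23.19 years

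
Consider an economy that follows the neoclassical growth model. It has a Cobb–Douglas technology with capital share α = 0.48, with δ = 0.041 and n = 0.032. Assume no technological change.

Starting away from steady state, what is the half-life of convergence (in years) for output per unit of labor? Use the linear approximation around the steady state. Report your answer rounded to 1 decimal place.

Near the steady state the convergence rate is λ = (1 − α)(n + δ).
λ = (1 − 0.48) × 0.073 = 0.52 × 0.073 = 0.03796
Half-life = ln 2 / λ = 0.6931 / 0.03796 ≈ 18.26 years

about 18.3 years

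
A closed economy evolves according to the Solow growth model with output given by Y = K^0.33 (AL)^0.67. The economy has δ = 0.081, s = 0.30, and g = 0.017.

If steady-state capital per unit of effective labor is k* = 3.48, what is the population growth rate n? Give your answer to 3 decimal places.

n ≈ 0.032

Steady state requires s·f(k) = (n + g + δ)·k, i.e. s·k^α = (n + g + δ)·k.
So s / (n + g + δ) = (k*)^(1−α) = 3.48^0.67 = 2.3060.
Therefore n + g + δ = s / 2.3060 = 0.30 / 2.3060 = 0.1301, so n = 0.1301 − 0.098 = 0.0321.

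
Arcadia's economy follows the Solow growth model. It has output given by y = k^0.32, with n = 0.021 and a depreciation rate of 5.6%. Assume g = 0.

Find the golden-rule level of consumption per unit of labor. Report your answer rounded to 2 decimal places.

At the golden rule, f'(k) = n + δ, so α·k^(α−1) = n + δ and k_gold = (α/(n + δ))^(1/(1−α)).
k_gold = (0.32/0.077)^(1/0.68) = 4.1558^1.4706 ≈ 8.1244
c_gold = f(k_gold) − (n + δ)·k_gold = 1.9549 − 0.077×8.1244 ≈ 1.3293

c_gold ≈ 1.33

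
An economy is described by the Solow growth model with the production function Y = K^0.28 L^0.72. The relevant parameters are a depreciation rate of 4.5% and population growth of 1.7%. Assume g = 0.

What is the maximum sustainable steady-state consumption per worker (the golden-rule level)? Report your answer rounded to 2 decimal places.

At the golden rule, f'(k) = n + δ, so α·k^(α−1) = n + δ and k_gold = (α/(n + δ))^(1/(1−α)).
k_gold = (0.28/0.062)^(1/0.72) = 4.5161^1.3889 ≈ 8.1171
c_gold = f(k_gold) − (n + δ)·k_gold = 1.7973 − 0.062×8.1171 ≈ 1.2940

c_gold ≈ 1.29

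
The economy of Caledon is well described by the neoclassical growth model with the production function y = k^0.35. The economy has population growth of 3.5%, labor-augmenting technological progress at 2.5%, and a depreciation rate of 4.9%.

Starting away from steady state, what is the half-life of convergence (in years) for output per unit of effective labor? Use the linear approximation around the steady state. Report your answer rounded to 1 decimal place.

Near the steady state the convergence rate is λ = (1 − α)(n + g + δ).
λ = (1 − 0.35) × 0.109 = 0.65 × 0.109 = 0.07085
Half-life = ln 2 / λ = 0.6931 / 0.07085 ≈ 9.78 years

half-life ≈ 9.8 years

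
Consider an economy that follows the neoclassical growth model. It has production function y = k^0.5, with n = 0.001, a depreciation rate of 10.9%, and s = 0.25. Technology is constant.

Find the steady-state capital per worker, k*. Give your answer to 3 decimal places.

At the steady state, Δk = 0, so s·k^α = (n + δ)·k.
Dividing both sides by k: k^(1−α) = s / (n + δ).
k^0.5 = 0.25 / (0.001 + 0.109) = 0.25 / 0.110 = 2.2727
k* = 2.2727^(1/0.5) ≈ 5.1652

k* ≈ 5.165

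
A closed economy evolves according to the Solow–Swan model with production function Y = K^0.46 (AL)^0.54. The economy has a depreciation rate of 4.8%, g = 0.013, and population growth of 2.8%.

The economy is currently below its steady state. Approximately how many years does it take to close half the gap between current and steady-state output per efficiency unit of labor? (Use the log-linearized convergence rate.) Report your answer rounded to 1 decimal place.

Near the steady state the convergence rate is λ = (1 − α)(n + g + δ).
λ = (1 − 0.46) × 0.089 = 0.54 × 0.089 = 0.04806
Half-life = ln 2 / λ = 0.6931 / 0.04806 ≈ 14.42 years

half-life ≈ 14.4 years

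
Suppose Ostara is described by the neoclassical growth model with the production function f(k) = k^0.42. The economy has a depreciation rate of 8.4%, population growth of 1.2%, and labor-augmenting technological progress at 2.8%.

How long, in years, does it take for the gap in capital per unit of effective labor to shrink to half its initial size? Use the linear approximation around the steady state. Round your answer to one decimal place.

about 9.6 years

Near the steady state the convergence rate is λ = (1 − α)(n + g + δ).
λ = (1 − 0.42) × 0.124 = 0.58 × 0.124 = 0.07192
Half-life = ln 2 / λ = 0.6931 / 0.07192 ≈ 9.64 years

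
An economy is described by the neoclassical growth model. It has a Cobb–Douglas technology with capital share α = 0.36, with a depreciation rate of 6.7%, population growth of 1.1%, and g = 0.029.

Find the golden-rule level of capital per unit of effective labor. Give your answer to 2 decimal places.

k_gold ≈ 6.66

The golden rule sets f'(k) = n + g + δ, i.e. α·k^(α−1) = n + g + δ.
So k^(1−α) = α / (n + g + δ) = 0.36 / 0.107 = 3.3645.
k_gold = 3.3645^(1/0.64) ≈ 6.6575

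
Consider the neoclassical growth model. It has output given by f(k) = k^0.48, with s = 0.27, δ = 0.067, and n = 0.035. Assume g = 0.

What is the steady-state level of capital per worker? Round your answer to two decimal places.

Steady state requires s·f(k) = (n + δ)·k, i.e. s·k^α = (n + δ)·k.
Rearranging, k^(1−α) = s / (n + δ).
k^0.52 = 0.27 / (0.035 + 0.067) = 0.27 / 0.102 = 2.6471
k* = 2.6471^(1/0.52) ≈ 6.5016

k* ≈ 6.50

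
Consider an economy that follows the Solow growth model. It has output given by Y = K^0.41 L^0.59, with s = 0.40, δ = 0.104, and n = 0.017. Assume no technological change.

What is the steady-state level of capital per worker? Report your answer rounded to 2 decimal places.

k* ≈ 7.59

Steady state requires s·f(k) = (n + δ)·k, i.e. s·k^α = (n + δ)·k.
Dividing both sides by k: k^(1−α) = s / (n + δ).
k^0.59 = 0.40 / (0.017 + 0.104) = 0.40 / 0.121 = 3.3058
k* = 3.3058^(1/0.59) ≈ 7.5880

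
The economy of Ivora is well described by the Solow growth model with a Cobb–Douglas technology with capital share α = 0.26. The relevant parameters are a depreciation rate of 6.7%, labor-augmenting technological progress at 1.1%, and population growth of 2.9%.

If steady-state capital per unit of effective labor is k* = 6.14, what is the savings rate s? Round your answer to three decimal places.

s ≈ 0.410

At the steady state, Δk = 0, so s·k^α = (n + g + δ)·k.
So s / (n + g + δ) = (k*)^(1−α) = 6.14^0.74 = 3.8304.
Therefore s = 3.8304 × (n + g + δ) = 3.8304 × 0.107 = 0.4099.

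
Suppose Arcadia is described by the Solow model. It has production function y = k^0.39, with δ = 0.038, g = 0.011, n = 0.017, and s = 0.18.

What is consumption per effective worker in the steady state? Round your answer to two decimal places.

Steady state requires s·f(k) = (n + g + δ)·k, i.e. s·k^α = (n + g + δ)·k.
Dividing both sides by k: k^(1−α) = s / (n + g + δ).
k^0.61 = 0.18 / (0.017 + 0.011 + 0.038) = 0.18 / 0.066 = 2.7273
k* = 2.7273^(1/0.61) ≈ 5.1798
y* = (k*)^α = 5.1798^0.39 ≈ 1.8992
c* = (1 − s)·y* = (1 − 0.18) × 1.8992 ≈ 1.5573

c* ≈ 1.56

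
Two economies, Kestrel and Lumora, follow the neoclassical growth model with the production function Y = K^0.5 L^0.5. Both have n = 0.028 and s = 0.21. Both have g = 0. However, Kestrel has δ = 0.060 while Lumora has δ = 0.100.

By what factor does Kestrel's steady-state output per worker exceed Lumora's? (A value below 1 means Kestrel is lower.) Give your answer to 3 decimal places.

y*_K / y*_L ≈ 1.455

Steady-state y* = [s/(n + δ)]^(α/(1−α)), so the ratio is [ (s_K/(n + δ)_K) / (s_L/(n + δ)_L) ]^1.
s_K/(n + δ)_K = 0.21/0.088 = 2.3864; s_L/(n + δ)_L = 0.21/0.128 = 1.6406.
Ratio = (2.3864/1.6406)^1 = 1.4546^1 ≈ 1.4546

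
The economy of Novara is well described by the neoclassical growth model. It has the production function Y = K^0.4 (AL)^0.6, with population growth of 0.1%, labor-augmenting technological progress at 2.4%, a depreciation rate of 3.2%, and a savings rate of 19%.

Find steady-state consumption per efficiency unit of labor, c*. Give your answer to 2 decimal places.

c* = 1.81

At the steady state, Δk = 0, so s·k^α = (n + g + δ)·k.
Rearranging, k^(1−α) = s / (n + g + δ).
k^0.6 = 0.19 / (0.001 + 0.024 + 0.032) = 0.19 / 0.057 = 3.3333
k* = 3.3333^(1/0.6) ≈ 7.4380
y* = (k*)^α = 7.4380^0.4 ≈ 2.2314
c* = (1 − s)·y* = (1 − 0.19) × 2.2314 ≈ 1.8074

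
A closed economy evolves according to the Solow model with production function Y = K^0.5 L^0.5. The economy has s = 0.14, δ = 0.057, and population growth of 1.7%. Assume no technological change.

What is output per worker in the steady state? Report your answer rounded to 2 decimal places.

y* = 1.89

At the steady state, Δk = 0, so s·k^α = (n + δ)·k.
Dividing both sides by k: k^(1−α) = s / (n + δ).
k^0.5 = 0.14 / (0.017 + 0.057) = 0.14 / 0.074 = 1.8919
k* = 1.8919^(1/0.5) ≈ 3.5793
y* = (k*)^α = 3.5793^0.5 ≈ 1.8919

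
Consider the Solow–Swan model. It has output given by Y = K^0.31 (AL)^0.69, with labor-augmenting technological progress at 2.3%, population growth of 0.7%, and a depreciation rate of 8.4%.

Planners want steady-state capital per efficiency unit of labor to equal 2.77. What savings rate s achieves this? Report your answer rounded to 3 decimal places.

s ≈ 0.230

At the steady state, Δk = 0, so s·k^α = (n + g + δ)·k.
So s / (n + g + δ) = (k*)^(1−α) = 2.77^0.69 = 2.0198.
Therefore s = 2.0198 × (n + g + δ) = 2.0198 × 0.114 = 0.2303.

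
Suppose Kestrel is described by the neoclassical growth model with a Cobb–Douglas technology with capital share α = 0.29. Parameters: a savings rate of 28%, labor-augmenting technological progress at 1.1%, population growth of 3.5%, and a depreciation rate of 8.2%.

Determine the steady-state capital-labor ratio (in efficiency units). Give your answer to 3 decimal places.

k* ≈ 3.012

In steady state, investment equals break-even investment: s·k^α = (n + g + δ)·k.
Dividing both sides by k: k^(1−α) = s / (n + g + δ).
k^0.71 = 0.28 / (0.035 + 0.011 + 0.082) = 0.28 / 0.128 = 2.1875
k* = 2.1875^(1/0.71) ≈ 3.0116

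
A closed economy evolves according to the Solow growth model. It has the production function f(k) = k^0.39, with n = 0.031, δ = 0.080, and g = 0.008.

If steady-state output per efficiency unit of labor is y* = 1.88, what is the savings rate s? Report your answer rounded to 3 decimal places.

In steady state, investment equals break-even investment: s·k^α = (n + g + δ)·k.
Since y* = [s/(n + g + δ)]^(α/(1−α)), we have s/(n + g + δ) = (y*)^((1−α)/α) = 1.88^1.5641 = 2.6842.
Therefore s = 2.6842 × (n + g + δ) = 2.6842 × 0.119 = 0.3194.

s ≈ 0.319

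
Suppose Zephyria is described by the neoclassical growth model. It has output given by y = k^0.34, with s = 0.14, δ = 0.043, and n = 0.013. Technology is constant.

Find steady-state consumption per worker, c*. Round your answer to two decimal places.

c* ≈ 1.38

At the steady state, Δk = 0, so s·k^α = (n + δ)·k.
Dividing both sides by k: k^(1−α) = s / (n + δ).
k^0.66 = 0.14 / (0.013 + 0.043) = 0.14 / 0.056 = 2.5000
k* = 2.5000^(1/0.66) ≈ 4.0081
y* = (k*)^α = 4.0081^0.34 ≈ 1.6032
c* = (1 − s)·y* = (1 − 0.14) × 1.6032 ≈ 1.3788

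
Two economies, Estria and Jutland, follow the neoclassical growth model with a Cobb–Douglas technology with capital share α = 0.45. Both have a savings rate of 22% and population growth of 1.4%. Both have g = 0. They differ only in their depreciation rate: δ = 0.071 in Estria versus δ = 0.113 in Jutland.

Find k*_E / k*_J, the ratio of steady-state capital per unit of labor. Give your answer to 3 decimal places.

Steady-state k* = [s/(n + δ)]^(1/(1−α)), so the ratio is [ (s_E/(n + δ)_E) / (s_J/(n + δ)_J) ]^1.8182.
s_E/(n + δ)_E = 0.22/0.085 = 2.5882; s_J/(n + δ)_J = 0.22/0.127 = 1.7323.
Ratio = (2.5882/1.7323)^1.8182 = 1.4941^1.8182 ≈ 2.0752

ratio ≈ 2.075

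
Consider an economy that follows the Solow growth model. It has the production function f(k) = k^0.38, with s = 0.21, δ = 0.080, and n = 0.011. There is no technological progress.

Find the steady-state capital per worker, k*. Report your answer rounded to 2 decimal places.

k* ≈ 3.85

In steady state, investment equals break-even investment: s·k^α = (n + δ)·k.
Dividing both sides by k: k^(1−α) = s / (n + δ).
k^0.62 = 0.21 / (0.011 + 0.080) = 0.21 / 0.091 = 2.3077
k* = 2.3077^(1/0.62) ≈ 3.8528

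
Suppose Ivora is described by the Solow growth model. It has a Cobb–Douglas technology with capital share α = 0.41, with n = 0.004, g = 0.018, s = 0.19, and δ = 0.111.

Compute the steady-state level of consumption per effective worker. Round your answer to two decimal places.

c* ≈ 1.04

In steady state, investment equals break-even investment: s·k^α = (n + g + δ)·k.
Rearranging, k^(1−α) = s / (n + g + δ).
k^0.59 = 0.19 / (0.004 + 0.018 + 0.111) = 0.19 / 0.133 = 1.4286
k* = 1.4286^(1/0.59) ≈ 1.8305
y* = (k*)^α = 1.8305^0.41 ≈ 1.2813
c* = (1 − s)·y* = (1 − 0.19) × 1.2813 ≈ 1.0379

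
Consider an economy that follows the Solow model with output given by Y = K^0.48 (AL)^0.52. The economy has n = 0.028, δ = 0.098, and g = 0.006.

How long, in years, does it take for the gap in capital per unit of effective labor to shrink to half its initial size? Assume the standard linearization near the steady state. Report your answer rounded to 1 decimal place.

Near the steady state the convergence rate is λ = (1 − α)(n + g + δ).
λ = (1 − 0.48) × 0.132 = 0.52 × 0.132 = 0.06864
Half-life = ln 2 / λ = 0.6931 / 0.06864 ≈ 10.10 years

t_½ ≈ 10.1 years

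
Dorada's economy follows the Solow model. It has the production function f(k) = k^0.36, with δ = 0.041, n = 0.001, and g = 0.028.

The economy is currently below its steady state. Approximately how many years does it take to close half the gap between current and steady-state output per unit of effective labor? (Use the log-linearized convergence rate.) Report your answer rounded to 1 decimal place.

Near the steady state the convergence rate is λ = (1 − α)(n + g + δ).
λ = (1 − 0.36) × 0.070 = 0.64 × 0.070 = 0.0448
Half-life = ln 2 / λ = 0.6931 / 0.0448 ≈ 15.47 years

about 15.5 years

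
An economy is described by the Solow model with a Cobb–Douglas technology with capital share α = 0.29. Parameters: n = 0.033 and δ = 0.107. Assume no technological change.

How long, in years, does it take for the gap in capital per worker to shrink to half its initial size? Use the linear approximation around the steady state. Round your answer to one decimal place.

t_½ ≈ 7.0 years

Near the steady state the convergence rate is λ = (1 − α)(n + δ).
λ = (1 − 0.29) × 0.140 = 0.71 × 0.140 = 0.0994
Half-life = ln 2 / λ = 0.6931 / 0.0994 ≈ 6.97 years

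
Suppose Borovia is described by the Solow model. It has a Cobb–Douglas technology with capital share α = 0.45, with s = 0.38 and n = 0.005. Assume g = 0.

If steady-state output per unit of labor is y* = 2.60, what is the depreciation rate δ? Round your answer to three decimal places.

In steady state, investment equals break-even investment: s·k^α = (n + δ)·k.
Since y* = [s/(n + δ)]^(α/(1−α)), we have s/(n + δ) = (y*)^((1−α)/α) = 2.60^1.2222 = 3.2150.
Therefore n + δ = s / 3.2150 = 0.38 / 3.2150 = 0.1182, so δ = 0.1182 − 0.005 = 0.1132.

δ ≈ 0.113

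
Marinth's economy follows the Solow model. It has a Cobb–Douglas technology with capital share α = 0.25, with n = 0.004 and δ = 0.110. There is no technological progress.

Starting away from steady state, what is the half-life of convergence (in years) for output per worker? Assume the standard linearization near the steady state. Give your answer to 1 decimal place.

half-life ≈ 8.1 years

Near the steady state the convergence rate is λ = (1 − α)(n + δ).
λ = (1 − 0.25) × 0.114 = 0.75 × 0.114 = 0.0855
Half-life = ln 2 / λ = 0.6931 / 0.0855 ≈ 8.11 years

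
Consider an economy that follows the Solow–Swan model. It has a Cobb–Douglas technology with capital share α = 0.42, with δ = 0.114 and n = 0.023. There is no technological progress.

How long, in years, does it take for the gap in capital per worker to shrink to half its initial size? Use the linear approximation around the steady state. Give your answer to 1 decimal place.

about 8.7 years

Near the steady state the convergence rate is λ = (1 − α)(n + δ).
λ = (1 − 0.42) × 0.137 = 0.58 × 0.137 = 0.07946
Half-life = ln 2 / λ = 0.6931 / 0.07946 ≈ 8.72 years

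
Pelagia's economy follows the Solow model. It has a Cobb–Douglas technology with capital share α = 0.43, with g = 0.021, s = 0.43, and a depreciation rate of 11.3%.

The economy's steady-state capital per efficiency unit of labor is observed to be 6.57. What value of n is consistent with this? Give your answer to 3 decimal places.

n ≈ 0.013

In steady state, investment equals break-even investment: s·k^α = (n + g + δ)·k.
So s / (n + g + δ) = (k*)^(1−α) = 6.57^0.57 = 2.9242.
Therefore n + g + δ = s / 2.9242 = 0.43 / 2.9242 = 0.1470, so n = 0.1470 − 0.134 = 0.0130.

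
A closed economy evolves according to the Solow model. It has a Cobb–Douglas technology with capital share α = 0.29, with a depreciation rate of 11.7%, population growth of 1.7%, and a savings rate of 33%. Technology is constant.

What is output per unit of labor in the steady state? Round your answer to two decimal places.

Steady state requires s·f(k) = (n + δ)·k, i.e. s·k^α = (n + δ)·k.
Rearranging, k^(1−α) = s / (n + δ).
k^0.71 = 0.33 / (0.017 + 0.117) = 0.33 / 0.134 = 2.4627
k* = 2.4627^(1/0.71) ≈ 3.5586
y* = (k*)^α = 3.5586^0.29 ≈ 1.4450

y* ≈ 1.45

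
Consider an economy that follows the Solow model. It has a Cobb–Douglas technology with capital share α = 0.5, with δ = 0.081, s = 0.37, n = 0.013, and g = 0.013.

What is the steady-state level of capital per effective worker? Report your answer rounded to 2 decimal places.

k* = 11.96

Steady state requires s·f(k) = (n + g + δ)·k, i.e. s·k^α = (n + g + δ)·k.
Dividing both sides by k: k^(1−α) = s / (n + g + δ).
k^0.5 = 0.37 / (0.013 + 0.013 + 0.081) = 0.37 / 0.107 = 3.4579
k* = 3.4579^(1/0.5) ≈ 11.9571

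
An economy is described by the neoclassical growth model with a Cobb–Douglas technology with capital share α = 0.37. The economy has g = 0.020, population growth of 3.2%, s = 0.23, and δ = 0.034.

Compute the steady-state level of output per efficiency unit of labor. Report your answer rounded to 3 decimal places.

Steady state requires s·f(k) = (n + g + δ)·k, i.e. s·k^α = (n + g + δ)·k.
Dividing both sides by k: k^(1−α) = s / (n + g + δ).
k^0.63 = 0.23 / (0.032 + 0.020 + 0.034) = 0.23 / 0.086 = 2.6744
k* = 2.6744^(1/0.63) ≈ 4.7658
y* = (k*)^α = 4.7658^0.37 ≈ 1.7820

y* ≈ 1.782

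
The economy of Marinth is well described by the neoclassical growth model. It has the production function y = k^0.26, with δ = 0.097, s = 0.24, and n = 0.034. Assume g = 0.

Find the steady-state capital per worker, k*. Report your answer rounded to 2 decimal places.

In steady state, investment equals break-even investment: s·k^α = (n + δ)·k.
Rearranging, k^(1−α) = s / (n + δ).
k^0.74 = 0.24 / (0.034 + 0.097) = 0.24 / 0.131 = 1.8321
k* = 1.8321^(1/0.74) ≈ 2.2664

k* = 2.27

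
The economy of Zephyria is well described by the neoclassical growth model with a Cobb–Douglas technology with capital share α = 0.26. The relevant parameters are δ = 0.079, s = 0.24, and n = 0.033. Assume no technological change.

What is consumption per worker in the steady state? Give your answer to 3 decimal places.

In steady state, investment equals break-even investment: s·k^α = (n + δ)·k.
Rearranging, k^(1−α) = s / (n + δ).
k^0.74 = 0.24 / (0.033 + 0.079) = 0.24 / 0.112 = 2.1429
k* = 2.1429^(1/0.74) ≈ 2.8009
y* = (k*)^α = 2.8009^0.26 ≈ 1.3071
c* = (1 − s)·y* = (1 − 0.24) × 1.3071 ≈ 0.9934

c* = 0.993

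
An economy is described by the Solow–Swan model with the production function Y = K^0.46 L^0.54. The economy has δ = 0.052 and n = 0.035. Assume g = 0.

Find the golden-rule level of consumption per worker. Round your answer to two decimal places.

At the golden rule, f'(k) = n + δ, so α·k^(α−1) = n + δ and k_gold = (α/(n + δ))^(1/(1−α)).
k_gold = (0.46/0.087)^(1/0.54) = 5.2874^1.8519 ≈ 21.8460
c_gold = f(k_gold) − (n + δ)·k_gold = 4.1315 − 0.087×21.8460 ≈ 2.2309

c_gold ≈ 2.23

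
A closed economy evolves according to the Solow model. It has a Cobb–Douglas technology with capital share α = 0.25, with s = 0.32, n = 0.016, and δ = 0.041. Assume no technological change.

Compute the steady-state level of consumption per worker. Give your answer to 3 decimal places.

c* ≈ 1.209

At the steady state, Δk = 0, so s·k^α = (n + δ)·k.
Rearranging, k^(1−α) = s / (n + δ).
k^0.75 = 0.32 / (0.016 + 0.041) = 0.32 / 0.057 = 5.6140
k* = 5.6140^(1/0.75) ≈ 9.9777
y* = (k*)^α = 9.9777^0.25 ≈ 1.7773
c* = (1 − s)·y* = (1 − 0.32) × 1.7773 ≈ 1.2086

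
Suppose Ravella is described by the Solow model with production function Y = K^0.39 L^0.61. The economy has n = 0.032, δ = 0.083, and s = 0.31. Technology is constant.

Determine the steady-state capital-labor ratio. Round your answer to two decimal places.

At the steady state, Δk = 0, so s·k^α = (n + δ)·k.
Rearranging, k^(1−α) = s / (n + δ).
k^0.61 = 0.31 / (0.032 + 0.083) = 0.31 / 0.115 = 2.6957
k* = 2.6957^(1/0.61) ≈ 5.0818

k* ≈ 5.08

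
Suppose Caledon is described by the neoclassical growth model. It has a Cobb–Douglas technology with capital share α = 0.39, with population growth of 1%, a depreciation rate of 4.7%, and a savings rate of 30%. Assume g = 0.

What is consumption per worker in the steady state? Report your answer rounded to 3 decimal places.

c* = 2.024

In steady state, investment equals break-even investment: s·k^α = (n + δ)·k.
Dividing both sides by k: k^(1−α) = s / (n + δ).
k^0.61 = 0.30 / (0.010 + 0.047) = 0.30 / 0.057 = 5.2632
k* = 5.2632^(1/0.61) ≈ 15.2187
y* = (k*)^α = 15.2187^0.39 ≈ 2.8915
c* = (1 − s)·y* = (1 − 0.30) × 2.8915 ≈ 2.0241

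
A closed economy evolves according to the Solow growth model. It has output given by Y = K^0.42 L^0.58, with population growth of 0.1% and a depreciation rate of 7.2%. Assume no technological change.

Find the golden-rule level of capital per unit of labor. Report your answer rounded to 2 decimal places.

The golden rule sets f'(k) = n + δ, i.e. α·k^(α−1) = n + δ.
So k^(1−α) = α / (n + δ) = 0.42 / 0.073 = 5.7534.
k_gold = 5.7534^(1/0.58) ≈ 20.4275

k_gold ≈ 20.43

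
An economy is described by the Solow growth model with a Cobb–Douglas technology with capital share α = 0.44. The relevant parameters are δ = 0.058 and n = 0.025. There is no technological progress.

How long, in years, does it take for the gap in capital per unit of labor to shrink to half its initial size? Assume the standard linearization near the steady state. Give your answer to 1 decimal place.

about 14.9 years

Near the steady state the convergence rate is λ = (1 − α)(n + δ).
λ = (1 − 0.44) × 0.083 = 0.56 × 0.083 = 0.04648
Half-life = ln 2 / λ = 0.6931 / 0.04648 ≈ 14.91 years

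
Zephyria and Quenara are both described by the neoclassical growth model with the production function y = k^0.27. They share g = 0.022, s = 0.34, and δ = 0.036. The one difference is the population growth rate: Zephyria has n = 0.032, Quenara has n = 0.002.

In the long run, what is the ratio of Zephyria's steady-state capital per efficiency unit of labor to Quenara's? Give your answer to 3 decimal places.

k*_Z / k*_Q ≈ 0.574

Steady-state k* = [s/(n + g + δ)]^(1/(1−α)), so the ratio is [ (s_Z/(n + g + δ)_Z) / (s_Q/(n + g + δ)_Q) ]^1.3699.
s_Z/(n + g + δ)_Z = 0.34/0.090 = 3.7778; s_Q/(n + g + δ)_Q = 0.34/0.060 = 5.6667.
Ratio = (3.7778/5.6667)^1.3699 = 0.6667^1.3699 ≈ 0.5739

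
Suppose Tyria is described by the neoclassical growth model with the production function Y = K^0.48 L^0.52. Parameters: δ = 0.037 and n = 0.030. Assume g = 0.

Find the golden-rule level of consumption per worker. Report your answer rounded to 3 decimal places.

At the golden rule, f'(k) = n + δ, so α·k^(α−1) = n + δ and k_gold = (α/(n + δ))^(1/(1−α)).
k_gold = (0.48/0.067)^(1/0.52) = 7.1642^1.9231 ≈ 44.1137
c_gold = f(k_gold) − (n + δ)·k_gold = 6.1574 − 0.067×44.1137 ≈ 3.2018

c_gold ≈ 3.202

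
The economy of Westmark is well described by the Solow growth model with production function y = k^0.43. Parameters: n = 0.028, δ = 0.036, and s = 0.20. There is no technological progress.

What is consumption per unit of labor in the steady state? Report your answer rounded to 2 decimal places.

Steady state requires s·f(k) = (n + δ)·k, i.e. s·k^α = (n + δ)·k.
Dividing both sides by k: k^(1−α) = s / (n + δ).
k^0.57 = 0.20 / (0.028 + 0.036) = 0.20 / 0.064 = 3.1250
k* = 3.1250^(1/0.57) ≈ 7.3817
y* = (k*)^α = 7.3817^0.43 ≈ 2.3621
c* = (1 − s)·y* = (1 − 0.20) × 2.3621 ≈ 1.8897

c* ≈ 1.89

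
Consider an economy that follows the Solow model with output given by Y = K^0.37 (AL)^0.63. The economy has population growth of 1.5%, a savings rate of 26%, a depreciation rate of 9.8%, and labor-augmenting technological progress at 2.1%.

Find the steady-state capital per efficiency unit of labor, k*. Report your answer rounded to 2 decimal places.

Steady state requires s·f(k) = (n + g + δ)·k, i.e. s·k^α = (n + g + δ)·k.
Dividing both sides by k: k^(1−α) = s / (n + g + δ).
k^0.63 = 0.26 / (0.015 + 0.021 + 0.098) = 0.26 / 0.134 = 1.9403
k* = 1.9403^(1/0.63) ≈ 2.8637

k* = 2.86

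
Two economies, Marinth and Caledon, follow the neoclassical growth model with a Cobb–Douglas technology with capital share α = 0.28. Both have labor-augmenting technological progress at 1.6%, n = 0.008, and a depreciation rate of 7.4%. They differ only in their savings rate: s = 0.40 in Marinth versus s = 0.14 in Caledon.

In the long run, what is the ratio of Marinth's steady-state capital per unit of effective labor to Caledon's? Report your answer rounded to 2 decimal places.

k*_M / k*_C ≈ 4.30

Steady-state k* = [s/(n + g + δ)]^(1/(1−α)), so the ratio is [ (s_M/(n + g + δ)_M) / (s_C/(n + g + δ)_C) ]^1.3889.
s_M/(n + g + δ)_M = 0.40/0.098 = 4.0816; s_C/(n + g + δ)_C = 0.14/0.098 = 1.4286.
Ratio = (4.0816/1.4286)^1.3889 = 2.8571^1.3889 ≈ 4.2977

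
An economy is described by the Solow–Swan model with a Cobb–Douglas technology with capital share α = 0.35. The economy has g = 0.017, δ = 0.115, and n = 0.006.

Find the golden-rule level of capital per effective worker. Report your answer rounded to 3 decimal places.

The golden rule sets f'(k) = n + g + δ, i.e. α·k^(α−1) = n + g + δ.
So k^(1−α) = α / (n + g + δ) = 0.35 / 0.138 = 2.5362.
k_gold = 2.5362^(1/0.65) ≈ 4.1862

k_gold ≈ 4.186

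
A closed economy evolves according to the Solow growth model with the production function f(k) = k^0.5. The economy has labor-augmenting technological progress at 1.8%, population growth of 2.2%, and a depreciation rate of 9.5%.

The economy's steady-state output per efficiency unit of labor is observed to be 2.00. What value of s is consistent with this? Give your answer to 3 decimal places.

Steady state requires s·f(k) = (n + g + δ)·k, i.e. s·k^α = (n + g + δ)·k.
Since y* = [s/(n + g + δ)]^(α/(1−α)), we have s/(n + g + δ) = (y*)^((1−α)/α) = 2.00^1 = 2.0000.
Therefore s = 2.0000 × (n + g + δ) = 2.0000 × 0.135 = 0.2700.

s ≈ 0.270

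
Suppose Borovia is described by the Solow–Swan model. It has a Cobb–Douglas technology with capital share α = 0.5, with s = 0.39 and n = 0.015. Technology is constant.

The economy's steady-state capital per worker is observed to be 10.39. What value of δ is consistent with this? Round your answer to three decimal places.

In steady state, investment equals break-even investment: s·k^α = (n + δ)·k.
So s / (n + δ) = (k*)^(1−α) = 10.39^0.5 = 3.2234.
Therefore n + δ = s / 3.2234 = 0.39 / 3.2234 = 0.1210, so δ = 0.1210 − 0.015 = 0.1060.

δ ≈ 0.106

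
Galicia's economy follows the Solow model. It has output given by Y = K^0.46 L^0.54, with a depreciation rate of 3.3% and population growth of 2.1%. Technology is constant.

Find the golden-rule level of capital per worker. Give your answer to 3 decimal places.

k_gold ≈ 52.832

The golden rule sets f'(k) = n + δ, i.e. α·k^(α−1) = n + δ.
So k^(1−α) = α / (n + δ) = 0.46 / 0.054 = 8.5185.
k_gold = 8.5185^(1/0.54) ≈ 52.8317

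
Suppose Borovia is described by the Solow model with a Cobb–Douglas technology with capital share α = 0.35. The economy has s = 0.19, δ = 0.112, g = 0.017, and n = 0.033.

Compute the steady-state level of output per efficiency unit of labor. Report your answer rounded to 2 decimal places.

y* = 1.09

Steady state requires s·f(k) = (n + g + δ)·k, i.e. s·k^α = (n + g + δ)·k.
Dividing both sides by k: k^(1−α) = s / (n + g + δ).
k^0.65 = 0.19 / (0.033 + 0.017 + 0.112) = 0.19 / 0.162 = 1.1728
k* = 1.1728^(1/0.65) ≈ 1.2779
y* = (k*)^α = 1.2779^0.35 ≈ 1.0896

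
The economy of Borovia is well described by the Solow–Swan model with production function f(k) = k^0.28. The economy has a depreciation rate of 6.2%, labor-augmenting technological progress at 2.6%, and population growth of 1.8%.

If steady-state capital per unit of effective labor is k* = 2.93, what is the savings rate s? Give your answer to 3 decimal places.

s ≈ 0.230

At the steady state, Δk = 0, so s·k^α = (n + g + δ)·k.
So s / (n + g + δ) = (k*)^(1−α) = 2.93^0.72 = 2.1684.
Therefore s = 2.1684 × (n + g + δ) = 2.1684 × 0.106 = 0.2299.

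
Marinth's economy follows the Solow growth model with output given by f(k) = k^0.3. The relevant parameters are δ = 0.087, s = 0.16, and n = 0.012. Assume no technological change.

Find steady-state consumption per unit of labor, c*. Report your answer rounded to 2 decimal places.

c* ≈ 1.03

Steady state requires s·f(k) = (n + δ)·k, i.e. s·k^α = (n + δ)·k.
Dividing both sides by k: k^(1−α) = s / (n + δ).
k^0.7 = 0.16 / (0.012 + 0.087) = 0.16 / 0.099 = 1.6162
k* = 1.6162^(1/0.7) ≈ 1.9854
y* = (k*)^α = 1.9854^0.3 ≈ 1.2284
c* = (1 − s)·y* = (1 − 0.16) × 1.2284 ≈ 1.0319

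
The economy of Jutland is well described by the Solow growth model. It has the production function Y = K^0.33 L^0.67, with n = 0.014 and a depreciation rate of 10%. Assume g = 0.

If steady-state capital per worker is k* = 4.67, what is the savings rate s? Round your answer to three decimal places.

At the steady state, Δk = 0, so s·k^α = (n + δ)·k.
So s / (n + δ) = (k*)^(1−α) = 4.67^0.67 = 2.8083.
Therefore s = 2.8083 × (n + δ) = 2.8083 × 0.114 = 0.3201.

s ≈ 0.320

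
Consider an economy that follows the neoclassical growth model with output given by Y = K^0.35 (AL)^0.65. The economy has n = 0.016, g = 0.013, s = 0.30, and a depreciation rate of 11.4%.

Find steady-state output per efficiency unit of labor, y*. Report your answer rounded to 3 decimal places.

y* = 1.490

Steady state requires s·f(k) = (n + g + δ)·k, i.e. s·k^α = (n + g + δ)·k.
Rearranging, k^(1−α) = s / (n + g + δ).
k^0.65 = 0.30 / (0.016 + 0.013 + 0.114) = 0.30 / 0.143 = 2.0979
k* = 2.0979^(1/0.65) ≈ 3.1265
y* = (k*)^α = 3.1265^0.35 ≈ 1.4903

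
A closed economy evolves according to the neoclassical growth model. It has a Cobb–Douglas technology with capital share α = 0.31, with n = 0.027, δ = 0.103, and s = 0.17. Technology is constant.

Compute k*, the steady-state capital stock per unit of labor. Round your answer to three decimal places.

Steady state requires s·f(k) = (n + δ)·k, i.e. s·k^α = (n + δ)·k.
Rearranging, k^(1−α) = s / (n + δ).
k^0.69 = 0.17 / (0.027 + 0.103) = 0.17 / 0.130 = 1.3077
k* = 1.3077^(1/0.69) ≈ 1.4752

k* ≈ 1.475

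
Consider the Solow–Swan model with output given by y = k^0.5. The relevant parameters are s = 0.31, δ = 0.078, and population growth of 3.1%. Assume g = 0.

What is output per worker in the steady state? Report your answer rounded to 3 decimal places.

In steady state, investment equals break-even investment: s·k^α = (n + δ)·k.
Dividing both sides by k: k^(1−α) = s / (n + δ).
k^0.5 = 0.31 / (0.031 + 0.078) = 0.31 / 0.109 = 2.8440
k* = 2.8440^(1/0.5) ≈ 8.0883
y* = (k*)^α = 8.0883^0.5 ≈ 2.8440

y* ≈ 2.844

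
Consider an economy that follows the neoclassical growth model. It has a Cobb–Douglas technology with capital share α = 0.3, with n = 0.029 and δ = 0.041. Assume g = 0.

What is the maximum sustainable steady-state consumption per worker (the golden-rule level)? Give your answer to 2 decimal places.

c_gold ≈ 1.31

At the golden rule, f'(k) = n + δ, so α·k^(α−1) = n + δ and k_gold = (α/(n + δ))^(1/(1−α)).
k_gold = (0.3/0.070)^(1/0.7) = 4.2857^1.4286 ≈ 7.9966
c_gold = f(k_gold) − (n + δ)·k_gold = 1.8658 − 0.070×7.9966 ≈ 1.3060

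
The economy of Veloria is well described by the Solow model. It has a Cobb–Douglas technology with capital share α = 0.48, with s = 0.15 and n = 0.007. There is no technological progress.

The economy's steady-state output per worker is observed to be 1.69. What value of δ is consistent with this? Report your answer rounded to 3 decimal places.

In steady state, investment equals break-even investment: s·k^α = (n + δ)·k.
Since y* = [s/(n + δ)]^(α/(1−α)), we have s/(n + δ) = (y*)^((1−α)/α) = 1.69^1.0833 = 1.7655.
Therefore n + δ = s / 1.7655 = 0.15 / 1.7655 = 0.0850, so δ = 0.0850 − 0.007 = 0.0780.

δ ≈ 0.078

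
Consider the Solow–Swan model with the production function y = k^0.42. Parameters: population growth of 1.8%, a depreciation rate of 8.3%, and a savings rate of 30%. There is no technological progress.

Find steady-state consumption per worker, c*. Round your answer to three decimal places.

c* ≈ 1.540

In steady state, investment equals break-even investment: s·k^α = (n + δ)·k.
Dividing both sides by k: k^(1−α) = s / (n + δ).
k^0.58 = 0.30 / (0.018 + 0.083) = 0.30 / 0.101 = 2.9703
k* = 2.9703^(1/0.58) ≈ 6.5339
y* = (k*)^α = 6.5339^0.42 ≈ 2.1997
c* = (1 − s)·y* = (1 − 0.30) × 2.1997 ≈ 1.5398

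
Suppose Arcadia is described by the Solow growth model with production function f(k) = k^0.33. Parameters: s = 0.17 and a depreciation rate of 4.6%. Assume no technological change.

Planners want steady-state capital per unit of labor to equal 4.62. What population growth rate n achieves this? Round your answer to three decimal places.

At the steady state, Δk = 0, so s·k^α = (n + δ)·k.
So s / (n + δ) = (k*)^(1−α) = 4.62^0.67 = 2.7881.
Therefore n + δ = s / 2.7881 = 0.17 / 2.7881 = 0.0610, so n = 0.0610 − 0.046 = 0.0150.

n ≈ 0.015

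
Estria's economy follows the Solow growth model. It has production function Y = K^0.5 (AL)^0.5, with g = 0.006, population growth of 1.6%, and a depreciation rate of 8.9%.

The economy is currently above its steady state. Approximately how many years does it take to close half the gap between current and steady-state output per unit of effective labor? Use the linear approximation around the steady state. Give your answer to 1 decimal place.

Near the steady state the convergence rate is λ = (1 − α)(n + g + δ).
λ = (1 − 0.5) × 0.111 = 0.5 × 0.111 = 0.0555
Half-life = ln 2 / λ = 0.6931 / 0.0555 ≈ 12.49 years

about 12.5 years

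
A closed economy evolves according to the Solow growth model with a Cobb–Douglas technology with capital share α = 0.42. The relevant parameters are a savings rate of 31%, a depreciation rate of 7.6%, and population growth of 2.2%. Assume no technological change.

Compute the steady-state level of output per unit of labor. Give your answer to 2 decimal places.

y* ≈ 2.30

Steady state requires s·f(k) = (n + δ)·k, i.e. s·k^α = (n + δ)·k.
Dividing both sides by k: k^(1−α) = s / (n + δ).
k^0.58 = 0.31 / (0.022 + 0.076) = 0.31 / 0.098 = 3.1633
k* = 3.1633^(1/0.58) ≈ 7.2830
y* = (k*)^α = 7.2830^0.42 ≈ 2.3023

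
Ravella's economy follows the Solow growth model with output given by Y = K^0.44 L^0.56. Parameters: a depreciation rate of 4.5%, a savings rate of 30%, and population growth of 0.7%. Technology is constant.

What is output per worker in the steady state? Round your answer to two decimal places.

At the steady state, Δk = 0, so s·k^α = (n + δ)·k.
Dividing both sides by k: k^(1−α) = s / (n + δ).
k^0.56 = 0.30 / (0.007 + 0.045) = 0.30 / 0.052 = 5.7692
k* = 5.7692^(1/0.56) ≈ 22.8631
y* = (k*)^α = 22.8631^0.44 ≈ 3.9630

y* = 3.96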